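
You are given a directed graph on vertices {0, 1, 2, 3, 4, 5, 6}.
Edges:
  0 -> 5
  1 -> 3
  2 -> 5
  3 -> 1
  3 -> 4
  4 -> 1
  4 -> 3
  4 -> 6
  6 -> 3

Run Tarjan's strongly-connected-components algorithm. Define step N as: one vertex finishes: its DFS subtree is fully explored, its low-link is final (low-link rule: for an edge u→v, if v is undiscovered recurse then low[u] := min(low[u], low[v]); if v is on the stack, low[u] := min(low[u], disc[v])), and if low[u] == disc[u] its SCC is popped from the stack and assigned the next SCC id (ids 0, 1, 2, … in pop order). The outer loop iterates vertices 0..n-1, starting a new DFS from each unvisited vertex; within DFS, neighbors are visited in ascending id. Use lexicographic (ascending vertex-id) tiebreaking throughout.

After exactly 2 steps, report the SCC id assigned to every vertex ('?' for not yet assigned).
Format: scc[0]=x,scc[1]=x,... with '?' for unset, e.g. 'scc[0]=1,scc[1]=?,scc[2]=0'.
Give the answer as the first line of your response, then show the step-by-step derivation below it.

scc[0]=1,scc[1]=?,scc[2]=?,scc[3]=?,scc[4]=?,scc[5]=0,scc[6]=?

step 1: low=(low[0]=0,low[1]=?,low[2]=?,low[3]=?,low[4]=?,low[5]=1,low[6]=?); scc=(scc[0]=?,scc[1]=?,scc[2]=?,scc[3]=?,scc[4]=?,scc[5]=0,scc[6]=?)
step 2: low=(low[0]=0,low[1]=?,low[2]=?,low[3]=?,low[4]=?,low[5]=1,low[6]=?); scc=(scc[0]=1,scc[1]=?,scc[2]=?,scc[3]=?,scc[4]=?,scc[5]=0,scc[6]=?)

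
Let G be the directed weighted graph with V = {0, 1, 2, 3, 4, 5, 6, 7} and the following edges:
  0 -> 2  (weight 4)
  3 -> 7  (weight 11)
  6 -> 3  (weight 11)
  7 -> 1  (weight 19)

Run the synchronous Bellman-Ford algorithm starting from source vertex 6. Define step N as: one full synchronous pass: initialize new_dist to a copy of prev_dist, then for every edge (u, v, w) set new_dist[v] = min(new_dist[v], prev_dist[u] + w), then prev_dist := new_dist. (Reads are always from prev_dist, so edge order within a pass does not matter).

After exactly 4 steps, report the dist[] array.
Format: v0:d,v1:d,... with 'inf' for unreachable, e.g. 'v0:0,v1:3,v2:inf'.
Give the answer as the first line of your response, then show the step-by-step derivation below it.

v0:inf,v1:41,v2:inf,v3:11,v4:inf,v5:inf,v6:0,v7:22

step 1: dist = v0:inf,v1:inf,v2:inf,v3:11,v4:inf,v5:inf,v6:0,v7:inf
step 2: dist = v0:inf,v1:inf,v2:inf,v3:11,v4:inf,v5:inf,v6:0,v7:22
step 3: dist = v0:inf,v1:41,v2:inf,v3:11,v4:inf,v5:inf,v6:0,v7:22
step 4: dist = v0:inf,v1:41,v2:inf,v3:11,v4:inf,v5:inf,v6:0,v7:22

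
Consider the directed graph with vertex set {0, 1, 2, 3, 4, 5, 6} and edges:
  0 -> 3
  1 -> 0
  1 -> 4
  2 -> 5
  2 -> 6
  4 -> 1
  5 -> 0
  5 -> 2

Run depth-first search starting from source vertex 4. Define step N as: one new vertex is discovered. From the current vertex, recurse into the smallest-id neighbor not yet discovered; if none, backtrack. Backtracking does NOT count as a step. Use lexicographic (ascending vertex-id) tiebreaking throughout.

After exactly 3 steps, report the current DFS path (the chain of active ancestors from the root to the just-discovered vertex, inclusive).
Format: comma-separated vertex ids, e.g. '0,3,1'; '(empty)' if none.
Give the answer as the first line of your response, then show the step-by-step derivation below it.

4,1,0

step 1: discover 4; path=4; order=4
step 2: discover 1; path=4>1; order=4,1
step 3: discover 0; path=4>1>0; order=4,1,0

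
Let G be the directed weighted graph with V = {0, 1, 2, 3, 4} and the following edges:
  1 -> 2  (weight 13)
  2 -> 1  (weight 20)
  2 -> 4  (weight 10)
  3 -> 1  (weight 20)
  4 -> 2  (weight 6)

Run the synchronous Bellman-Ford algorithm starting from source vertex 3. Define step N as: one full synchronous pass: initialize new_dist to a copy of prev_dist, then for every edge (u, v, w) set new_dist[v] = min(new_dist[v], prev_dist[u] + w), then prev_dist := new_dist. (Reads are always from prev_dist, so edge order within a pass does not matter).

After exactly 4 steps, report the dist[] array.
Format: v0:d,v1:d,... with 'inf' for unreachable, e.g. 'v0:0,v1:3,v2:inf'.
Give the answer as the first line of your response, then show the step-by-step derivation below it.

v0:inf,v1:20,v2:33,v3:0,v4:43

step 1: dist = v0:inf,v1:20,v2:inf,v3:0,v4:inf
step 2: dist = v0:inf,v1:20,v2:33,v3:0,v4:inf
step 3: dist = v0:inf,v1:20,v2:33,v3:0,v4:43
step 4: dist = v0:inf,v1:20,v2:33,v3:0,v4:43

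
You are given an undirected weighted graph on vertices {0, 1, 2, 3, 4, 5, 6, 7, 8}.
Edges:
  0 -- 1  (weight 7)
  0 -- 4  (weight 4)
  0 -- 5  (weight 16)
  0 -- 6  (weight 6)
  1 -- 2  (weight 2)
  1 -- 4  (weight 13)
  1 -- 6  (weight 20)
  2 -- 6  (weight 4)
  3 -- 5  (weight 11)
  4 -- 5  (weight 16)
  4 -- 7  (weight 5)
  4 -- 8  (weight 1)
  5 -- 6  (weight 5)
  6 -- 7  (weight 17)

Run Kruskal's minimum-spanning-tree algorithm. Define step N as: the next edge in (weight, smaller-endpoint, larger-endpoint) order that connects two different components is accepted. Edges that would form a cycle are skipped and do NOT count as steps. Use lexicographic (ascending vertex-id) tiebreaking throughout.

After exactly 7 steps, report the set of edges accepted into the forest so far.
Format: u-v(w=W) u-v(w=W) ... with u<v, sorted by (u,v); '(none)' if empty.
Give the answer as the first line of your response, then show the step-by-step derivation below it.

0-4(w=4) 0-6(w=6) 1-2(w=2) 2-6(w=4) 4-7(w=5) 4-8(w=1) 5-6(w=5)

step 1: add edge 4-8 (w=1); MST = {4-8(w=1)}
step 2: add edge 1-2 (w=2); MST = {1-2(w=2) 4-8(w=1)}
step 3: add edge 0-4 (w=4); MST = {0-4(w=4) 1-2(w=2) 4-8(w=1)}
step 4: add edge 2-6 (w=4); MST = {0-4(w=4) 1-2(w=2) 2-6(w=4) 4-8(w=1)}
step 5: add edge 4-7 (w=5); MST = {0-4(w=4) 1-2(w=2) 2-6(w=4) 4-7(w=5) 4-8(w=1)}
step 6: add edge 5-6 (w=5); MST = {0-4(w=4) 1-2(w=2) 2-6(w=4) 4-7(w=5) 4-8(w=1) 5-6(w=5)}
step 7: add edge 0-6 (w=6); MST = {0-4(w=4) 0-6(w=6) 1-2(w=2) 2-6(w=4) 4-7(w=5) 4-8(w=1) 5-6(w=5)}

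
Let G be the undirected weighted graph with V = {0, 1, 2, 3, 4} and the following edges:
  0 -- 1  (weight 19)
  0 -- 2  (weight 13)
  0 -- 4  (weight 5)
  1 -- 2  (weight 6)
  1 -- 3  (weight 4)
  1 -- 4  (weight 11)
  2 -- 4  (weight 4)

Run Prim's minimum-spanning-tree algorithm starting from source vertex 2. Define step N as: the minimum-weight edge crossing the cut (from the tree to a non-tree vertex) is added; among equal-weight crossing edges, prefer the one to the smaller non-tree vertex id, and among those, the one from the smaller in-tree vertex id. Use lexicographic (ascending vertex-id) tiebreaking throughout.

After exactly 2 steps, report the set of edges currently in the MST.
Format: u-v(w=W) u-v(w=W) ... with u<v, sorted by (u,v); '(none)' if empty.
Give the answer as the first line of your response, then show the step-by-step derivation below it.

0-4(w=5) 2-4(w=4)

step 1: add edge 2-4 (w=4); MST = {2-4(w=4)}
step 2: add edge 0-4 (w=5); MST = {0-4(w=5) 2-4(w=4)}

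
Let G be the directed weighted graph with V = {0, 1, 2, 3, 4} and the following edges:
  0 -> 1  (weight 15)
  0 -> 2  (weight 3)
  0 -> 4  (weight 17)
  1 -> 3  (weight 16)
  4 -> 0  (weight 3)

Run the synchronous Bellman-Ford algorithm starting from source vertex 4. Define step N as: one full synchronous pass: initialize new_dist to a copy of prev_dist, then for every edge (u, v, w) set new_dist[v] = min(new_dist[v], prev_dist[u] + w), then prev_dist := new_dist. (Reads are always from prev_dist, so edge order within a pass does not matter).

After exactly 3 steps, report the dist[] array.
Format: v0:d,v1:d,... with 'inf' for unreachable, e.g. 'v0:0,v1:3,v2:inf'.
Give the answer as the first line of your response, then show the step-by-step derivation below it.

v0:3,v1:18,v2:6,v3:34,v4:0

step 1: dist = v0:3,v1:inf,v2:inf,v3:inf,v4:0
step 2: dist = v0:3,v1:18,v2:6,v3:inf,v4:0
step 3: dist = v0:3,v1:18,v2:6,v3:34,v4:0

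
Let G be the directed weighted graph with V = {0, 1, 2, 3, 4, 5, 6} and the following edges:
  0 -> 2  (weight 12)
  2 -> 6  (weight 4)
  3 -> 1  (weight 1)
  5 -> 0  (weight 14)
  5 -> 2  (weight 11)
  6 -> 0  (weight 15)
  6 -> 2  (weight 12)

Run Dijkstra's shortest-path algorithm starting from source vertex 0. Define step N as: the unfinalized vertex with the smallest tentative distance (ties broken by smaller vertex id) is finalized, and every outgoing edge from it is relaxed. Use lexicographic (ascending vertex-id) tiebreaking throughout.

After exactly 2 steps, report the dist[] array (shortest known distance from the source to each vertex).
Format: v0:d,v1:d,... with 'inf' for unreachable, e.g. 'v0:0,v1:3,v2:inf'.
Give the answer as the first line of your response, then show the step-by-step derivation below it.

v0:0,v1:inf,v2:12,v3:inf,v4:inf,v5:inf,v6:16

step 1: dist = v0:0,v1:inf,v2:12,v3:inf,v4:inf,v5:inf,v6:inf
step 2: dist = v0:0,v1:inf,v2:12,v3:inf,v4:inf,v5:inf,v6:16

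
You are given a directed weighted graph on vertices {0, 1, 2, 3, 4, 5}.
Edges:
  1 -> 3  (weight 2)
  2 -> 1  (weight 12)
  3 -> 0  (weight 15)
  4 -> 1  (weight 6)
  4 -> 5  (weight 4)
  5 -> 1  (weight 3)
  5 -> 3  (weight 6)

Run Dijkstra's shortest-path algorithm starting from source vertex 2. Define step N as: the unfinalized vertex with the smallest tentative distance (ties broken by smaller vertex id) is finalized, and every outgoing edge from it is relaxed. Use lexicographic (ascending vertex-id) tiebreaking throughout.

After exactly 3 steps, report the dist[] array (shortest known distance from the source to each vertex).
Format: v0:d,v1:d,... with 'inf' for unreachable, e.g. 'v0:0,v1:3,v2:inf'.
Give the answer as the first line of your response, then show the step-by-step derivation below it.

v0:29,v1:12,v2:0,v3:14,v4:inf,v5:inf

step 1: dist = v0:inf,v1:12,v2:0,v3:inf,v4:inf,v5:inf
step 2: dist = v0:inf,v1:12,v2:0,v3:14,v4:inf,v5:inf
step 3: dist = v0:29,v1:12,v2:0,v3:14,v4:inf,v5:inf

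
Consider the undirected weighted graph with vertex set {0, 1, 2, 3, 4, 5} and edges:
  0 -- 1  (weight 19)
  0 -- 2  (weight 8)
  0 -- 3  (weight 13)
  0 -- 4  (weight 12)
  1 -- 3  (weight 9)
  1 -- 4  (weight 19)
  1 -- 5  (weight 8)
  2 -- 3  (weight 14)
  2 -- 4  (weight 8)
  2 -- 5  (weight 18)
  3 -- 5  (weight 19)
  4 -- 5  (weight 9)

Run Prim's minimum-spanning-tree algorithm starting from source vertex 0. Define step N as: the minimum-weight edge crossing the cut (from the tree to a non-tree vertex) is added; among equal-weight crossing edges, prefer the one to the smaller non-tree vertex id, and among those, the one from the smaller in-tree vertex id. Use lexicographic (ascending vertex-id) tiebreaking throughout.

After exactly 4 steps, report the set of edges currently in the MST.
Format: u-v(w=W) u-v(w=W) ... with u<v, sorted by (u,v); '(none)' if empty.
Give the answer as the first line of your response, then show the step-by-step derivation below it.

0-2(w=8) 1-5(w=8) 2-4(w=8) 4-5(w=9)

step 1: add edge 0-2 (w=8); MST = {0-2(w=8)}
step 2: add edge 2-4 (w=8); MST = {0-2(w=8) 2-4(w=8)}
step 3: add edge 4-5 (w=9); MST = {0-2(w=8) 2-4(w=8) 4-5(w=9)}
step 4: add edge 1-5 (w=8); MST = {0-2(w=8) 1-5(w=8) 2-4(w=8) 4-5(w=9)}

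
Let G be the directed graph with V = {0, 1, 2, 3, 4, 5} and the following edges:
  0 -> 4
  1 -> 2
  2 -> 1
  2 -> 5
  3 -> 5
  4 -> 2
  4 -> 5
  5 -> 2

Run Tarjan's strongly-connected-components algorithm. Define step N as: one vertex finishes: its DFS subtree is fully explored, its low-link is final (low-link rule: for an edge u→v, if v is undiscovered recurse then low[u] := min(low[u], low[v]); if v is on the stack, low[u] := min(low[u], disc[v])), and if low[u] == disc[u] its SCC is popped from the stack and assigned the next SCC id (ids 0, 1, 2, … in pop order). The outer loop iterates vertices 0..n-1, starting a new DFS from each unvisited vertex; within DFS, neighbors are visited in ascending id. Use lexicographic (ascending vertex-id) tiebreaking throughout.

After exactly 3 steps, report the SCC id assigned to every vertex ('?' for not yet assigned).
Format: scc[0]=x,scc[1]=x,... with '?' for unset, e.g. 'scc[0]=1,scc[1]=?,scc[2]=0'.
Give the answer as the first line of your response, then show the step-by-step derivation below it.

scc[0]=?,scc[1]=0,scc[2]=0,scc[3]=?,scc[4]=?,scc[5]=0

step 1: low=(low[0]=0,low[1]=2,low[2]=2,low[3]=?,low[4]=1,low[5]=?); scc=(scc[0]=?,scc[1]=?,scc[2]=?,scc[3]=?,scc[4]=?,scc[5]=?)
step 2: low=(low[0]=0,low[1]=2,low[2]=2,low[3]=?,low[4]=1,low[5]=2); scc=(scc[0]=?,scc[1]=?,scc[2]=?,scc[3]=?,scc[4]=?,scc[5]=?)
step 3: low=(low[0]=0,low[1]=2,low[2]=2,low[3]=?,low[4]=1,low[5]=2); scc=(scc[0]=?,scc[1]=0,scc[2]=0,scc[3]=?,scc[4]=?,scc[5]=0)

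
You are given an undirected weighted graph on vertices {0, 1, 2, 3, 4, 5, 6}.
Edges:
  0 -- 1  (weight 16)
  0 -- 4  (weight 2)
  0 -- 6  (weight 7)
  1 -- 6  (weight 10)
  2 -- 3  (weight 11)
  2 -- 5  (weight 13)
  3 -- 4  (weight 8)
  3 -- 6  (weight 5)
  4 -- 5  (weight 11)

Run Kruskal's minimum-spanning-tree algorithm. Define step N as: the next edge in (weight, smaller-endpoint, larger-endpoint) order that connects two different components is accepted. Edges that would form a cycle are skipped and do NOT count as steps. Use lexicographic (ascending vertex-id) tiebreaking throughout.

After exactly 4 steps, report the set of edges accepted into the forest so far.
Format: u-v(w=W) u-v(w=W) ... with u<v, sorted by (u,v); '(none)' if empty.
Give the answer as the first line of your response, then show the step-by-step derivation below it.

0-4(w=2) 0-6(w=7) 1-6(w=10) 3-6(w=5)

step 1: add edge 0-4 (w=2); MST = {0-4(w=2)}
step 2: add edge 3-6 (w=5); MST = {0-4(w=2) 3-6(w=5)}
step 3: add edge 0-6 (w=7); MST = {0-4(w=2) 0-6(w=7) 3-6(w=5)}
step 4: add edge 1-6 (w=10); MST = {0-4(w=2) 0-6(w=7) 1-6(w=10) 3-6(w=5)}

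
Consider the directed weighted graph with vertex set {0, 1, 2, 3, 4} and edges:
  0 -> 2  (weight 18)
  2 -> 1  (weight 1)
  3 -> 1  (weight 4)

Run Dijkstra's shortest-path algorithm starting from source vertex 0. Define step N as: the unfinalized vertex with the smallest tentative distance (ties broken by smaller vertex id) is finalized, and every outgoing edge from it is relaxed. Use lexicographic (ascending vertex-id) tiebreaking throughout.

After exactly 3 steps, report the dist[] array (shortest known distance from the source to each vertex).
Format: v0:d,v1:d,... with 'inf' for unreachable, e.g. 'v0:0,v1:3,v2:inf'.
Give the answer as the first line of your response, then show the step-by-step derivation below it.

v0:0,v1:19,v2:18,v3:inf,v4:inf

step 1: dist = v0:0,v1:inf,v2:18,v3:inf,v4:inf
step 2: dist = v0:0,v1:19,v2:18,v3:inf,v4:inf
step 3: dist = v0:0,v1:19,v2:18,v3:inf,v4:inf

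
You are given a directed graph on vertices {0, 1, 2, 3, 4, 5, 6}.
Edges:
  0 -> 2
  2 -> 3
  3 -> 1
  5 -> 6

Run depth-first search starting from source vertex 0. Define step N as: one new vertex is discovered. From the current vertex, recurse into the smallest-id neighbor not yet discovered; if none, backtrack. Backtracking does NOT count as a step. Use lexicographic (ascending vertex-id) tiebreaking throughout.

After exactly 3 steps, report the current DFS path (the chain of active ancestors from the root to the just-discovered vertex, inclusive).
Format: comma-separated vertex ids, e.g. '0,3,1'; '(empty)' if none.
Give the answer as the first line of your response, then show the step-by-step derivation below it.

0,2,3

step 1: discover 0; path=0; order=0
step 2: discover 2; path=0>2; order=0,2
step 3: discover 3; path=0>2>3; order=0,2,3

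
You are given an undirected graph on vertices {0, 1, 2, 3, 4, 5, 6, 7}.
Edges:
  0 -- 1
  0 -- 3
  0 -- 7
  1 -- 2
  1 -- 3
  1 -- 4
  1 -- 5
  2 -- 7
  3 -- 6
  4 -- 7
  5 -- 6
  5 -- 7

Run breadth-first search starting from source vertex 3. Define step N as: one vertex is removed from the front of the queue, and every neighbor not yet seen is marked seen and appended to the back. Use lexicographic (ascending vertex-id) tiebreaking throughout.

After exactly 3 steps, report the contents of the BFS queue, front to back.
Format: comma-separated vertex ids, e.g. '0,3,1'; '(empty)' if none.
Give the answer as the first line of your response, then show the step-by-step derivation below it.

6,7,2,4,5

step 1: dequeue 3; queue=[0,1,6]; order=3
step 2: dequeue 0; queue=[1,6,7]; order=3,0
step 3: dequeue 1; queue=[6,7,2,4,5]; order=3,0,1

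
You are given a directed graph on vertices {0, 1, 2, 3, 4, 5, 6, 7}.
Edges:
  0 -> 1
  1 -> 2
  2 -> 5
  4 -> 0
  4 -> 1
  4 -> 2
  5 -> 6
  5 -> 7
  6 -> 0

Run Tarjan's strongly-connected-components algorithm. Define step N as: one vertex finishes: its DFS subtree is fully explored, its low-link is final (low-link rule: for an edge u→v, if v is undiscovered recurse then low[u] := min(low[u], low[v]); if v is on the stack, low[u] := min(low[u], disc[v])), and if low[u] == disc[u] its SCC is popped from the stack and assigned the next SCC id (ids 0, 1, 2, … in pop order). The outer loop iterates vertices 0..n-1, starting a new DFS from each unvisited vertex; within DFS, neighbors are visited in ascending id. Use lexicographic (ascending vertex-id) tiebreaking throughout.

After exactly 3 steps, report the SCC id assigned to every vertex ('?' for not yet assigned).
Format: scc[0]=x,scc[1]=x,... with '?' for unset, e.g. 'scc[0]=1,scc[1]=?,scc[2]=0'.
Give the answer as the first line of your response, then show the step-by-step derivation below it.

scc[0]=?,scc[1]=?,scc[2]=?,scc[3]=?,scc[4]=?,scc[5]=?,scc[6]=?,scc[7]=0

step 1: low=(low[0]=0,low[1]=1,low[2]=2,low[3]=?,low[4]=?,low[5]=3,low[6]=0,low[7]=?); scc=(scc[0]=?,scc[1]=?,scc[2]=?,scc[3]=?,scc[4]=?,scc[5]=?,scc[6]=?,scc[7]=?)
step 2: low=(low[0]=0,low[1]=1,low[2]=2,low[3]=?,low[4]=?,low[5]=0,low[6]=0,low[7]=5); scc=(scc[0]=?,scc[1]=?,scc[2]=?,scc[3]=?,scc[4]=?,scc[5]=?,scc[6]=?,scc[7]=0)
step 3: low=(low[0]=0,low[1]=1,low[2]=2,low[3]=?,low[4]=?,low[5]=0,low[6]=0,low[7]=5); scc=(scc[0]=?,scc[1]=?,scc[2]=?,scc[3]=?,scc[4]=?,scc[5]=?,scc[6]=?,scc[7]=0)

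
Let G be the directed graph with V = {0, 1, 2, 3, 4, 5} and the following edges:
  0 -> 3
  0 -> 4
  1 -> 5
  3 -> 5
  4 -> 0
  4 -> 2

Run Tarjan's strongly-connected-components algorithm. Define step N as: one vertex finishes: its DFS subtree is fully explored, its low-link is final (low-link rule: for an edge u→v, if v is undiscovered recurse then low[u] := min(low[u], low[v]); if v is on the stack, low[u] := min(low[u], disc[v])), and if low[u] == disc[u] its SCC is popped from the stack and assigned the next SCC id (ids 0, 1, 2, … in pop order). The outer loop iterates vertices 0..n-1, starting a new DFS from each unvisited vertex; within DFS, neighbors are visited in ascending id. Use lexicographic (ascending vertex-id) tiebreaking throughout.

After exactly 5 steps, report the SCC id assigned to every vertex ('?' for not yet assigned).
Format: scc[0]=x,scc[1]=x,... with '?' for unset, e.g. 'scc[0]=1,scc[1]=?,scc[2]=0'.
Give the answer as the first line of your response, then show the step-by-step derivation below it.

scc[0]=3,scc[1]=?,scc[2]=2,scc[3]=1,scc[4]=3,scc[5]=0

step 1: low=(low[0]=0,low[1]=?,low[2]=?,low[3]=1,low[4]=?,low[5]=2); scc=(scc[0]=?,scc[1]=?,scc[2]=?,scc[3]=?,scc[4]=?,scc[5]=0)
step 2: low=(low[0]=0,low[1]=?,low[2]=?,low[3]=1,low[4]=?,low[5]=2); scc=(scc[0]=?,scc[1]=?,scc[2]=?,scc[3]=1,scc[4]=?,scc[5]=0)
step 3: low=(low[0]=0,low[1]=?,low[2]=4,low[3]=1,low[4]=0,low[5]=2); scc=(scc[0]=?,scc[1]=?,scc[2]=2,scc[3]=1,scc[4]=?,scc[5]=0)
step 4: low=(low[0]=0,low[1]=?,low[2]=4,low[3]=1,low[4]=0,low[5]=2); scc=(scc[0]=?,scc[1]=?,scc[2]=2,scc[3]=1,scc[4]=?,scc[5]=0)
step 5: low=(low[0]=0,low[1]=?,low[2]=4,low[3]=1,low[4]=0,low[5]=2); scc=(scc[0]=3,scc[1]=?,scc[2]=2,scc[3]=1,scc[4]=3,scc[5]=0)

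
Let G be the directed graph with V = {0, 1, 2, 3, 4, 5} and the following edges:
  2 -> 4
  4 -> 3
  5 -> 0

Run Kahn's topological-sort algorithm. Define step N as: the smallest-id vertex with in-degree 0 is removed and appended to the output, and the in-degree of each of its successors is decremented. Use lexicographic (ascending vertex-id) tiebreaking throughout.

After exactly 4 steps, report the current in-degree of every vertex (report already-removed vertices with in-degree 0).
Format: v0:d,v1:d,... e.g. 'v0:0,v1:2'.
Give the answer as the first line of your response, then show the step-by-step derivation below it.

v0:1,v1:0,v2:0,v3:0,v4:0,v5:0

step 1: output 1; order=[1]; indeg=(1,0,0,1,1,0)
step 2: output 2; order=[1,2]; indeg=(1,0,0,1,0,0)
step 3: output 4; order=[1,2,4]; indeg=(1,0,0,0,0,0)
step 4: output 3; order=[1,2,4,3]; indeg=(1,0,0,0,0,0)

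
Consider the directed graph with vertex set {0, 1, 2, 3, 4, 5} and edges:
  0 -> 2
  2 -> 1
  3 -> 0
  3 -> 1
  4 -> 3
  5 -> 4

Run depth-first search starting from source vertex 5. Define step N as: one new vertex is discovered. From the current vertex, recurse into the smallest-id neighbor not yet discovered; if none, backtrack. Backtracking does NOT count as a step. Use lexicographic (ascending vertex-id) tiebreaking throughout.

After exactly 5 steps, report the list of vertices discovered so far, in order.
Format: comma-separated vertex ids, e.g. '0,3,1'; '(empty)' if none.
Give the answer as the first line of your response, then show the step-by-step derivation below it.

5,4,3,0,2

step 1: discover 5; path=5; order=5
step 2: discover 4; path=5>4; order=5,4
step 3: discover 3; path=5>4>3; order=5,4,3
step 4: discover 0; path=5>4>3>0; order=5,4,3,0
step 5: discover 2; path=5>4>3>0>2; order=5,4,3,0,2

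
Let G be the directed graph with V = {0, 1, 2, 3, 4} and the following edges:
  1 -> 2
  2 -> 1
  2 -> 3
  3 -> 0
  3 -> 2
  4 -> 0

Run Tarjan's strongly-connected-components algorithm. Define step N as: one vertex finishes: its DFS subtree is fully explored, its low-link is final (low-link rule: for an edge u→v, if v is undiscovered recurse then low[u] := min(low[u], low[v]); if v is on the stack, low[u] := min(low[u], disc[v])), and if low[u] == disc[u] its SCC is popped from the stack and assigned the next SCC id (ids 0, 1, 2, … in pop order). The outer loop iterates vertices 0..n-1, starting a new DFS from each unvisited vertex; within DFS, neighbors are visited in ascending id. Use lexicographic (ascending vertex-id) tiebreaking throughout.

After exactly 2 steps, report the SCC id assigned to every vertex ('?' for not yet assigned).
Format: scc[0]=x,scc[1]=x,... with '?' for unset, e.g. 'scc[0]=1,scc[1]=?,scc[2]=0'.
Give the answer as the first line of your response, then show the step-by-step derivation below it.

scc[0]=0,scc[1]=?,scc[2]=?,scc[3]=?,scc[4]=?

step 1: low=(low[0]=0,low[1]=?,low[2]=?,low[3]=?,low[4]=?); scc=(scc[0]=0,scc[1]=?,scc[2]=?,scc[3]=?,scc[4]=?)
step 2: low=(low[0]=0,low[1]=1,low[2]=1,low[3]=2,low[4]=?); scc=(scc[0]=0,scc[1]=?,scc[2]=?,scc[3]=?,scc[4]=?)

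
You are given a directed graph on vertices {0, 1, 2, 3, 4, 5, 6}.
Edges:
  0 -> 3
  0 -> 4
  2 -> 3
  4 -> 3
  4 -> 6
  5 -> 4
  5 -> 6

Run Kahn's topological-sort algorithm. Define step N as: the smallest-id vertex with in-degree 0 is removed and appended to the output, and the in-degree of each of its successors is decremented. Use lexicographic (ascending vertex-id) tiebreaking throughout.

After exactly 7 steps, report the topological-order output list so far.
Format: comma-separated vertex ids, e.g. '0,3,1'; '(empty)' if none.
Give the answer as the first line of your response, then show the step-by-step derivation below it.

0,1,2,5,4,3,6

step 1: output 0; order=[0]; indeg=(0,0,0,2,1,0,2)
step 2: output 1; order=[0,1]; indeg=(0,0,0,2,1,0,2)
step 3: output 2; order=[0,1,2]; indeg=(0,0,0,1,1,0,2)
step 4: output 5; order=[0,1,2,5]; indeg=(0,0,0,1,0,0,1)
step 5: output 4; order=[0,1,2,5,4]; indeg=(0,0,0,0,0,0,0)
step 6: output 3; order=[0,1,2,5,4,3]; indeg=(0,0,0,0,0,0,0)
step 7: output 6; order=[0,1,2,5,4,3,6]; indeg=(0,0,0,0,0,0,0)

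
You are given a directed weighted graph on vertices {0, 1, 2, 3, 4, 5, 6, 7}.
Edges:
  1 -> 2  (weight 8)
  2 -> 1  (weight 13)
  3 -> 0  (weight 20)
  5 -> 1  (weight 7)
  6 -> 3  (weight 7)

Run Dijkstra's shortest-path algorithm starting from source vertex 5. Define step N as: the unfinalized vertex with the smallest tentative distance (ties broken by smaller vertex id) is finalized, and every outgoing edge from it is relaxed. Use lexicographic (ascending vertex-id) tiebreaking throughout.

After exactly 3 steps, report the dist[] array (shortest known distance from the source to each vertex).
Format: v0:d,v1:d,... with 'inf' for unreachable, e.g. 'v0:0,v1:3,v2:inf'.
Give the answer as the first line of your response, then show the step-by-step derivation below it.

v0:inf,v1:7,v2:15,v3:inf,v4:inf,v5:0,v6:inf,v7:inf

step 1: dist = v0:inf,v1:7,v2:inf,v3:inf,v4:inf,v5:0,v6:inf,v7:inf
step 2: dist = v0:inf,v1:7,v2:15,v3:inf,v4:inf,v5:0,v6:inf,v7:inf
step 3: dist = v0:inf,v1:7,v2:15,v3:inf,v4:inf,v5:0,v6:inf,v7:inf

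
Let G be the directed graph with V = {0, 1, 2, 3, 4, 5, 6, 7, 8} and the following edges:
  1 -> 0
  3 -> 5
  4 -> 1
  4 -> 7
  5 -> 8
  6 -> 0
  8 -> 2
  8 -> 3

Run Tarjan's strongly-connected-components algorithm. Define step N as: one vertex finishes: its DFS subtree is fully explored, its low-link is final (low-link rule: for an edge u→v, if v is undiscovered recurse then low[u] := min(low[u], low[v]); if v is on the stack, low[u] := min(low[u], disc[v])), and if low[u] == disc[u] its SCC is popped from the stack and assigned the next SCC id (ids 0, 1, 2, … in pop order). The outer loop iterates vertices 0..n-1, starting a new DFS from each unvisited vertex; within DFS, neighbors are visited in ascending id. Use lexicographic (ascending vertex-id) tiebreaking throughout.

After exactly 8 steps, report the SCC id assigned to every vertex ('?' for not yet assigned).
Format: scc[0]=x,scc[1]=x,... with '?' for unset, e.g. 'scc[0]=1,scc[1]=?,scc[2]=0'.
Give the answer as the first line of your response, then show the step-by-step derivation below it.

scc[0]=0,scc[1]=1,scc[2]=2,scc[3]=3,scc[4]=5,scc[5]=3,scc[6]=?,scc[7]=4,scc[8]=3

step 1: low=(low[0]=0,low[1]=?,low[2]=?,low[3]=?,low[4]=?,low[5]=?,low[6]=?,low[7]=?,low[8]=?); scc=(scc[0]=0,scc[1]=?,scc[2]=?,scc[3]=?,scc[4]=?,scc[5]=?,scc[6]=?,scc[7]=?,scc[8]=?)
step 2: low=(low[0]=0,low[1]=1,low[2]=?,low[3]=?,low[4]=?,low[5]=?,low[6]=?,low[7]=?,low[8]=?); scc=(scc[0]=0,scc[1]=1,scc[2]=?,scc[3]=?,scc[4]=?,scc[5]=?,scc[6]=?,scc[7]=?,scc[8]=?)
step 3: low=(low[0]=0,low[1]=1,low[2]=2,low[3]=?,low[4]=?,low[5]=?,low[6]=?,low[7]=?,low[8]=?); scc=(scc[0]=0,scc[1]=1,scc[2]=2,scc[3]=?,scc[4]=?,scc[5]=?,scc[6]=?,scc[7]=?,scc[8]=?)
step 4: low=(low[0]=0,low[1]=1,low[2]=2,low[3]=3,low[4]=?,low[5]=4,low[6]=?,low[7]=?,low[8]=3); scc=(scc[0]=0,scc[1]=1,scc[2]=2,scc[3]=?,scc[4]=?,scc[5]=?,scc[6]=?,scc[7]=?,scc[8]=?)
step 5: low=(low[0]=0,low[1]=1,low[2]=2,low[3]=3,low[4]=?,low[5]=3,low[6]=?,low[7]=?,low[8]=3); scc=(scc[0]=0,scc[1]=1,scc[2]=2,scc[3]=?,scc[4]=?,scc[5]=?,scc[6]=?,scc[7]=?,scc[8]=?)
step 6: low=(low[0]=0,low[1]=1,low[2]=2,low[3]=3,low[4]=?,low[5]=3,low[6]=?,low[7]=?,low[8]=3); scc=(scc[0]=0,scc[1]=1,scc[2]=2,scc[3]=3,scc[4]=?,scc[5]=3,scc[6]=?,scc[7]=?,scc[8]=3)
step 7: low=(low[0]=0,low[1]=1,low[2]=2,low[3]=3,low[4]=6,low[5]=3,low[6]=?,low[7]=7,low[8]=3); scc=(scc[0]=0,scc[1]=1,scc[2]=2,scc[3]=3,scc[4]=?,scc[5]=3,scc[6]=?,scc[7]=4,scc[8]=3)
step 8: low=(low[0]=0,low[1]=1,low[2]=2,low[3]=3,low[4]=6,low[5]=3,low[6]=?,low[7]=7,low[8]=3); scc=(scc[0]=0,scc[1]=1,scc[2]=2,scc[3]=3,scc[4]=5,scc[5]=3,scc[6]=?,scc[7]=4,scc[8]=3)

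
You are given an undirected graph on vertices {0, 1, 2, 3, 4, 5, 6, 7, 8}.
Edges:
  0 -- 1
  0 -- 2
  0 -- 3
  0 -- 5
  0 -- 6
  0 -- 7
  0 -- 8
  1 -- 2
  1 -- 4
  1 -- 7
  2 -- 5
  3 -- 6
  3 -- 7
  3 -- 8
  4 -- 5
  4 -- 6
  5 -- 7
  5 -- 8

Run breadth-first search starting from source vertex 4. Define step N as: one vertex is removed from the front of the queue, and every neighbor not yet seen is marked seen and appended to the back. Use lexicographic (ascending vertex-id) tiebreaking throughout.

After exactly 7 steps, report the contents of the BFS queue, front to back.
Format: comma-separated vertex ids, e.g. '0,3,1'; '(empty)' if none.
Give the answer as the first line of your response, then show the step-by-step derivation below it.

8,3

step 1: dequeue 4; queue=[1,5,6]; order=4
step 2: dequeue 1; queue=[5,6,0,2,7]; order=4,1
step 3: dequeue 5; queue=[6,0,2,7,8]; order=4,1,5
step 4: dequeue 6; queue=[0,2,7,8,3]; order=4,1,5,6
step 5: dequeue 0; queue=[2,7,8,3]; order=4,1,5,6,0
step 6: dequeue 2; queue=[7,8,3]; order=4,1,5,6,0,2
step 7: dequeue 7; queue=[8,3]; order=4,1,5,6,0,2,7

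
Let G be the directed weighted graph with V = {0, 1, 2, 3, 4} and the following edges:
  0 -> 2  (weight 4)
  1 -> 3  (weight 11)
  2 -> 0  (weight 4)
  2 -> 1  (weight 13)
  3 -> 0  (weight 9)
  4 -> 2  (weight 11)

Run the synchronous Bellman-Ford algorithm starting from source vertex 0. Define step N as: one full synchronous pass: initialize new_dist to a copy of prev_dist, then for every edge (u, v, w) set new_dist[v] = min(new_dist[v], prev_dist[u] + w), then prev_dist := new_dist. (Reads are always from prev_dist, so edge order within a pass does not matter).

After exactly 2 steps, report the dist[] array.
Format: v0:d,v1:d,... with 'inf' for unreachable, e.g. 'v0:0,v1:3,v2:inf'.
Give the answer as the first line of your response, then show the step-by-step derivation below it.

v0:0,v1:17,v2:4,v3:inf,v4:inf

step 1: dist = v0:0,v1:inf,v2:4,v3:inf,v4:inf
step 2: dist = v0:0,v1:17,v2:4,v3:inf,v4:inf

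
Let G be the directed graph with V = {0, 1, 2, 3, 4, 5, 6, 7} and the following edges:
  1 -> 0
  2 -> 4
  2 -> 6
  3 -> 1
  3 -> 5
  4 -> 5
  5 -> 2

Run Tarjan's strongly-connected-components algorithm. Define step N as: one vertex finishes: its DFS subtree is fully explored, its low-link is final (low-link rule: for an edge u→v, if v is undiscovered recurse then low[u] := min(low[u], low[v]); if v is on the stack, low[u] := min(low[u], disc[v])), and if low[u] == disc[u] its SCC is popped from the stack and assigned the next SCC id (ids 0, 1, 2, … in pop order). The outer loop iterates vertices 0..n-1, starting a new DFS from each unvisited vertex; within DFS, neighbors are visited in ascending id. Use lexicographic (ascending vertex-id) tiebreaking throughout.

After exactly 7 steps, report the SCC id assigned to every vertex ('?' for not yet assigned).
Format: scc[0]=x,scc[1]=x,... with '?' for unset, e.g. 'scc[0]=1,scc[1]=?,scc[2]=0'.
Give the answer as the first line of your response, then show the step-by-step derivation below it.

scc[0]=0,scc[1]=1,scc[2]=3,scc[3]=4,scc[4]=3,scc[5]=3,scc[6]=2,scc[7]=?

step 1: low=(low[0]=0,low[1]=?,low[2]=?,low[3]=?,low[4]=?,low[5]=?,low[6]=?,low[7]=?); scc=(scc[0]=0,scc[1]=?,scc[2]=?,scc[3]=?,scc[4]=?,scc[5]=?,scc[6]=?,scc[7]=?)
step 2: low=(low[0]=0,low[1]=1,low[2]=?,low[3]=?,low[4]=?,low[5]=?,low[6]=?,low[7]=?); scc=(scc[0]=0,scc[1]=1,scc[2]=?,scc[3]=?,scc[4]=?,scc[5]=?,scc[6]=?,scc[7]=?)
step 3: low=(low[0]=0,low[1]=1,low[2]=2,low[3]=?,low[4]=3,low[5]=2,low[6]=?,low[7]=?); scc=(scc[0]=0,scc[1]=1,scc[2]=?,scc[3]=?,scc[4]=?,scc[5]=?,scc[6]=?,scc[7]=?)
step 4: low=(low[0]=0,low[1]=1,low[2]=2,low[3]=?,low[4]=2,low[5]=2,low[6]=?,low[7]=?); scc=(scc[0]=0,scc[1]=1,scc[2]=?,scc[3]=?,scc[4]=?,scc[5]=?,scc[6]=?,scc[7]=?)
step 5: low=(low[0]=0,low[1]=1,low[2]=2,low[3]=?,low[4]=2,low[5]=2,low[6]=5,low[7]=?); scc=(scc[0]=0,scc[1]=1,scc[2]=?,scc[3]=?,scc[4]=?,scc[5]=?,scc[6]=2,scc[7]=?)
step 6: low=(low[0]=0,low[1]=1,low[2]=2,low[3]=?,low[4]=2,low[5]=2,low[6]=5,low[7]=?); scc=(scc[0]=0,scc[1]=1,scc[2]=3,scc[3]=?,scc[4]=3,scc[5]=3,scc[6]=2,scc[7]=?)
step 7: low=(low[0]=0,low[1]=1,low[2]=2,low[3]=6,low[4]=2,low[5]=2,low[6]=5,low[7]=?); scc=(scc[0]=0,scc[1]=1,scc[2]=3,scc[3]=4,scc[4]=3,scc[5]=3,scc[6]=2,scc[7]=?)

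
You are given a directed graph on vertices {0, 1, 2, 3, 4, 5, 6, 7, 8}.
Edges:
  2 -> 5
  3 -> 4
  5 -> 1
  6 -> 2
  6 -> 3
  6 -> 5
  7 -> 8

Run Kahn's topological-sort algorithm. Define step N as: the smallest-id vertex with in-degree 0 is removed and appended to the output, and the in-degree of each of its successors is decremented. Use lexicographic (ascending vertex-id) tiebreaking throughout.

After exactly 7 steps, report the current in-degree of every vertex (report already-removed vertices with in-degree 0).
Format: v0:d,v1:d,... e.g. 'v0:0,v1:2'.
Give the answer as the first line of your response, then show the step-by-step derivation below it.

v0:0,v1:0,v2:0,v3:0,v4:0,v5:0,v6:0,v7:0,v8:1

step 1: output 0; order=[0]; indeg=(0,1,1,1,1,2,0,0,1)
step 2: output 6; order=[0,6]; indeg=(0,1,0,0,1,1,0,0,1)
step 3: output 2; order=[0,6,2]; indeg=(0,1,0,0,1,0,0,0,1)
step 4: output 3; order=[0,6,2,3]; indeg=(0,1,0,0,0,0,0,0,1)
step 5: output 4; order=[0,6,2,3,4]; indeg=(0,1,0,0,0,0,0,0,1)
step 6: output 5; order=[0,6,2,3,4,5]; indeg=(0,0,0,0,0,0,0,0,1)
step 7: output 1; order=[0,6,2,3,4,5,1]; indeg=(0,0,0,0,0,0,0,0,1)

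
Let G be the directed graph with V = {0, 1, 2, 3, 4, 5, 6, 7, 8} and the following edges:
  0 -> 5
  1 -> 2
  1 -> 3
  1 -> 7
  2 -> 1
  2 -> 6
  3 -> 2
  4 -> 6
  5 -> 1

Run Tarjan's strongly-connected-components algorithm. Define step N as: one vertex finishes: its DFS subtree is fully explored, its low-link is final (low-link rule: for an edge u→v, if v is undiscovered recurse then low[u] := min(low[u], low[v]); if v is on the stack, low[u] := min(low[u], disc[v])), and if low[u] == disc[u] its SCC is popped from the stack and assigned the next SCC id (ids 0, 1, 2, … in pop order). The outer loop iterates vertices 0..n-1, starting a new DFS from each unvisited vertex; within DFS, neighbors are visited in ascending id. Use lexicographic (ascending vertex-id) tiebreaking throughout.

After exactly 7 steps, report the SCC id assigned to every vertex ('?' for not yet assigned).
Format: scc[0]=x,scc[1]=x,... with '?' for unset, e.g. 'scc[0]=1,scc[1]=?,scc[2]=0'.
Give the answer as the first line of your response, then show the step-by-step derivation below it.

scc[0]=4,scc[1]=2,scc[2]=2,scc[3]=2,scc[4]=?,scc[5]=3,scc[6]=0,scc[7]=1,scc[8]=?

step 1: low=(low[0]=0,low[1]=2,low[2]=2,low[3]=?,low[4]=?,low[5]=1,low[6]=4,low[7]=?,low[8]=?); scc=(scc[0]=?,scc[1]=?,scc[2]=?,scc[3]=?,scc[4]=?,scc[5]=?,scc[6]=0,scc[7]=?,scc[8]=?)
step 2: low=(low[0]=0,low[1]=2,low[2]=2,low[3]=?,low[4]=?,low[5]=1,low[6]=4,low[7]=?,low[8]=?); scc=(scc[0]=?,scc[1]=?,scc[2]=?,scc[3]=?,scc[4]=?,scc[5]=?,scc[6]=0,scc[7]=?,scc[8]=?)
step 3: low=(low[0]=0,low[1]=2,low[2]=2,low[3]=3,low[4]=?,low[5]=1,low[6]=4,low[7]=?,low[8]=?); scc=(scc[0]=?,scc[1]=?,scc[2]=?,scc[3]=?,scc[4]=?,scc[5]=?,scc[6]=0,scc[7]=?,scc[8]=?)
step 4: low=(low[0]=0,low[1]=2,low[2]=2,low[3]=3,low[4]=?,low[5]=1,low[6]=4,low[7]=6,low[8]=?); scc=(scc[0]=?,scc[1]=?,scc[2]=?,scc[3]=?,scc[4]=?,scc[5]=?,scc[6]=0,scc[7]=1,scc[8]=?)
step 5: low=(low[0]=0,low[1]=2,low[2]=2,low[3]=3,low[4]=?,low[5]=1,low[6]=4,low[7]=6,low[8]=?); scc=(scc[0]=?,scc[1]=2,scc[2]=2,scc[3]=2,scc[4]=?,scc[5]=?,scc[6]=0,scc[7]=1,scc[8]=?)
step 6: low=(low[0]=0,low[1]=2,low[2]=2,low[3]=3,low[4]=?,low[5]=1,low[6]=4,low[7]=6,low[8]=?); scc=(scc[0]=?,scc[1]=2,scc[2]=2,scc[3]=2,scc[4]=?,scc[5]=3,scc[6]=0,scc[7]=1,scc[8]=?)
step 7: low=(low[0]=0,low[1]=2,low[2]=2,low[3]=3,low[4]=?,low[5]=1,low[6]=4,low[7]=6,low[8]=?); scc=(scc[0]=4,scc[1]=2,scc[2]=2,scc[3]=2,scc[4]=?,scc[5]=3,scc[6]=0,scc[7]=1,scc[8]=?)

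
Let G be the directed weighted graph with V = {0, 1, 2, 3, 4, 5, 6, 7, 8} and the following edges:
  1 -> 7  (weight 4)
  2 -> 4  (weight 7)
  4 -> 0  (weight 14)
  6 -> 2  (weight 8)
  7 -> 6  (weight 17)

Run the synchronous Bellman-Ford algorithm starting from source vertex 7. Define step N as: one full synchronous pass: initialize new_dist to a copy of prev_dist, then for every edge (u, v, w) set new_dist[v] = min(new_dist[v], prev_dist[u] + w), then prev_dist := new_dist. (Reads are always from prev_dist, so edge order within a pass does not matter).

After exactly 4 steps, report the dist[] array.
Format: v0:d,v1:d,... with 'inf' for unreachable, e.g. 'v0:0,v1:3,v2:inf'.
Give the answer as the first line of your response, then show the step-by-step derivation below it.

v0:46,v1:inf,v2:25,v3:inf,v4:32,v5:inf,v6:17,v7:0,v8:inf

step 1: dist = v0:inf,v1:inf,v2:inf,v3:inf,v4:inf,v5:inf,v6:17,v7:0,v8:inf
step 2: dist = v0:inf,v1:inf,v2:25,v3:inf,v4:inf,v5:inf,v6:17,v7:0,v8:inf
step 3: dist = v0:inf,v1:inf,v2:25,v3:inf,v4:32,v5:inf,v6:17,v7:0,v8:inf
step 4: dist = v0:46,v1:inf,v2:25,v3:inf,v4:32,v5:inf,v6:17,v7:0,v8:inf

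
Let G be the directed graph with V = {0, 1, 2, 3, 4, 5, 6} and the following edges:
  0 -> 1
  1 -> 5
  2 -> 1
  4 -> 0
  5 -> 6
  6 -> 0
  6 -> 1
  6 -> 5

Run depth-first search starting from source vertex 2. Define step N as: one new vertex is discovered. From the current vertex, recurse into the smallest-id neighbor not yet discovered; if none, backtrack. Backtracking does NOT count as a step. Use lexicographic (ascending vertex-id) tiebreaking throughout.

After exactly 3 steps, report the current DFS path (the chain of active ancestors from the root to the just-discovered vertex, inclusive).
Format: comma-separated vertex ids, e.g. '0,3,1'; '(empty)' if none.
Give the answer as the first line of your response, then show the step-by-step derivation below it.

2,1,5

step 1: discover 2; path=2; order=2
step 2: discover 1; path=2>1; order=2,1
step 3: discover 5; path=2>1>5; order=2,1,5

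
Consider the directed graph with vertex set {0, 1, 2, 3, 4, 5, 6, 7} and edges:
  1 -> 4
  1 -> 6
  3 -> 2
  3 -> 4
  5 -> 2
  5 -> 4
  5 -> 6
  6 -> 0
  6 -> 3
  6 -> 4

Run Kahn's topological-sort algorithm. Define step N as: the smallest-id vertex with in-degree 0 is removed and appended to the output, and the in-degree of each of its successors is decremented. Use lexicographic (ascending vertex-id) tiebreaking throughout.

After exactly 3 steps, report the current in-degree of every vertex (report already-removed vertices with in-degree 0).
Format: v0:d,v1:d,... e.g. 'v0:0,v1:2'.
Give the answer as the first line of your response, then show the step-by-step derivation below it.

v0:0,v1:0,v2:1,v3:0,v4:1,v5:0,v6:0,v7:0

step 1: output 1; order=[1]; indeg=(1,0,2,1,3,0,1,0)
step 2: output 5; order=[1,5]; indeg=(1,0,1,1,2,0,0,0)
step 3: output 6; order=[1,5,6]; indeg=(0,0,1,0,1,0,0,0)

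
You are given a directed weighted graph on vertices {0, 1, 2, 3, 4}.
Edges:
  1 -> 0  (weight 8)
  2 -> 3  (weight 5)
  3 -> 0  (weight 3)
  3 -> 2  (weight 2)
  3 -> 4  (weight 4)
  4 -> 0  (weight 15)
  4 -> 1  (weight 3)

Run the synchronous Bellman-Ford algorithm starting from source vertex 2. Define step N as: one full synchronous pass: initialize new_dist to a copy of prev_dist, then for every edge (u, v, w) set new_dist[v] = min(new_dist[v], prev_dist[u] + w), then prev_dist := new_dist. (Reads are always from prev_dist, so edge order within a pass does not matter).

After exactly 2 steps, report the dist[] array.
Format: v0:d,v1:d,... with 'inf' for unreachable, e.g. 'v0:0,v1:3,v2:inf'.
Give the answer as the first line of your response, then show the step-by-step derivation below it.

v0:8,v1:inf,v2:0,v3:5,v4:9

step 1: dist = v0:inf,v1:inf,v2:0,v3:5,v4:inf
step 2: dist = v0:8,v1:inf,v2:0,v3:5,v4:9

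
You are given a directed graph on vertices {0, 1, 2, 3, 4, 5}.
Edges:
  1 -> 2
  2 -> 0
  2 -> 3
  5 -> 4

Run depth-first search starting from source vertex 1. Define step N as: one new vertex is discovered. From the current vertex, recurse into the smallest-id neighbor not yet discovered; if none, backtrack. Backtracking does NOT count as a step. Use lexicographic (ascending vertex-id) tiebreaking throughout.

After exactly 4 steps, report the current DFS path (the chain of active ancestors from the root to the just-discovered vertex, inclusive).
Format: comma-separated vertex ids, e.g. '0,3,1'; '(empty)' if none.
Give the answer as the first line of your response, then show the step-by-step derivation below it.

1,2,3

step 1: discover 1; path=1; order=1
step 2: discover 2; path=1>2; order=1,2
step 3: discover 0; path=1>2>0; order=1,2,0
step 4: discover 3; path=1>2>3; order=1,2,0,3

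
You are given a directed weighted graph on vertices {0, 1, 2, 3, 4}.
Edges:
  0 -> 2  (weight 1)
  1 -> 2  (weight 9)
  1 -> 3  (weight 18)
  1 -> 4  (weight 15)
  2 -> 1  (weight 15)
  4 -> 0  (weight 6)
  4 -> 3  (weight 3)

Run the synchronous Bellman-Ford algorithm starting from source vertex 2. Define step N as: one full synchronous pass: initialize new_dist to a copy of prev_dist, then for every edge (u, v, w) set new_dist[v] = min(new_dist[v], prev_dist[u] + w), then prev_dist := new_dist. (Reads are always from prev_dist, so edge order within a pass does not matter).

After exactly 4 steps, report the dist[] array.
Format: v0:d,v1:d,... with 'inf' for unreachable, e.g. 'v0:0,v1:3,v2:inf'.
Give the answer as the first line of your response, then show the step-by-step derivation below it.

v0:36,v1:15,v2:0,v3:33,v4:30

step 1: dist = v0:inf,v1:15,v2:0,v3:inf,v4:inf
step 2: dist = v0:inf,v1:15,v2:0,v3:33,v4:30
step 3: dist = v0:36,v1:15,v2:0,v3:33,v4:30
step 4: dist = v0:36,v1:15,v2:0,v3:33,v4:30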